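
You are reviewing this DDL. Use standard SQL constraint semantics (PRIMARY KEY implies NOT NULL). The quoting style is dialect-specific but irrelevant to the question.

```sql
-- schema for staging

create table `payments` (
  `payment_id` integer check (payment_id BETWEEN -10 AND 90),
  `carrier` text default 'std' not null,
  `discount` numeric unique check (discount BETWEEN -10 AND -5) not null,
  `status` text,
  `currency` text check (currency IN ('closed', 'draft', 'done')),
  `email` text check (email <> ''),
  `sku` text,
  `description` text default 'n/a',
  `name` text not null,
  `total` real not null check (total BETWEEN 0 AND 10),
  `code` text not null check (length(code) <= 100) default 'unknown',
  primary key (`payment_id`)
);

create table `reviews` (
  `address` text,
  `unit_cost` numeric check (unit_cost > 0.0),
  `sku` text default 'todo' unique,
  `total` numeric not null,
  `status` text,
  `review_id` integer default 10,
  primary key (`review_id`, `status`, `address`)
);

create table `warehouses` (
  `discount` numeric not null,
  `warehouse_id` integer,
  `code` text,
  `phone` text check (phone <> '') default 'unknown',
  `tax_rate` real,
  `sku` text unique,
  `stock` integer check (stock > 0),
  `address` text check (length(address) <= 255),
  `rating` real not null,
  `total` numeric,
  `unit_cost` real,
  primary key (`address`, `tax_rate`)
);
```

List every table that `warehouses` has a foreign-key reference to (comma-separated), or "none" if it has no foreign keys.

none

No column in warehouses has a REFERENCES clause.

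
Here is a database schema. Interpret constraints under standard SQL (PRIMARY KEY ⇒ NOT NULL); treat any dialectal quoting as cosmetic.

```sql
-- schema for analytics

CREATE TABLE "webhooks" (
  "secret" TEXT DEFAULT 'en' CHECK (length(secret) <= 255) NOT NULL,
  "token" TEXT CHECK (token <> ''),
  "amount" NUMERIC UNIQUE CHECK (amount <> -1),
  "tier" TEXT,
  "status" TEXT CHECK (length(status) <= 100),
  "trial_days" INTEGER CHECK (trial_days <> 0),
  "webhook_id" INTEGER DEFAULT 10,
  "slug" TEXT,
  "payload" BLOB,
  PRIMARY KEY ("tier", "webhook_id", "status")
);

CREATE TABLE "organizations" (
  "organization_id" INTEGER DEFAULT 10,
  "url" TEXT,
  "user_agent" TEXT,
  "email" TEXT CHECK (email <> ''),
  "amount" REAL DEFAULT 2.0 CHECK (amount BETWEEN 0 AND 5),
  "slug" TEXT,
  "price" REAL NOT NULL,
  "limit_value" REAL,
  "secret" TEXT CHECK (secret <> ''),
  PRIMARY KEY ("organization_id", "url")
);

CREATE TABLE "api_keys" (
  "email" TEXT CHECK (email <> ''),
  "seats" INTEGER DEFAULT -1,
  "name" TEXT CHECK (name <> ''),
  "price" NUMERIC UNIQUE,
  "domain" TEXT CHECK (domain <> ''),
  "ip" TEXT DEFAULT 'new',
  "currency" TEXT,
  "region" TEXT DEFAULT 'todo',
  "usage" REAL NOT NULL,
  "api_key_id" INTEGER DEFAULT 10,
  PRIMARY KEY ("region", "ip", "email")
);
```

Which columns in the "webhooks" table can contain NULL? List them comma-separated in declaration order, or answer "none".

- secret: declared NOT NULL → not nullable.
- token: CHECK does not forbid NULL (a CHECK constraint passes when its expression is NULL) → nullable.
- amount: CHECK does not forbid NULL (a CHECK constraint passes when its expression is NULL) → nullable.
- tier: part of the PRIMARY KEY, which implies NOT NULL → not nullable.
- status: part of the PRIMARY KEY, which implies NOT NULL → not nullable.
- trial_days: CHECK does not forbid NULL (a CHECK constraint passes when its expression is NULL) → nullable.
- webhook_id: part of the PRIMARY KEY, which implies NOT NULL → not nullable.
- slug: no NOT NULL constraint applies → nullable.
- payload: no NOT NULL constraint applies → nullable.

token, amount, trial_days, slug, payload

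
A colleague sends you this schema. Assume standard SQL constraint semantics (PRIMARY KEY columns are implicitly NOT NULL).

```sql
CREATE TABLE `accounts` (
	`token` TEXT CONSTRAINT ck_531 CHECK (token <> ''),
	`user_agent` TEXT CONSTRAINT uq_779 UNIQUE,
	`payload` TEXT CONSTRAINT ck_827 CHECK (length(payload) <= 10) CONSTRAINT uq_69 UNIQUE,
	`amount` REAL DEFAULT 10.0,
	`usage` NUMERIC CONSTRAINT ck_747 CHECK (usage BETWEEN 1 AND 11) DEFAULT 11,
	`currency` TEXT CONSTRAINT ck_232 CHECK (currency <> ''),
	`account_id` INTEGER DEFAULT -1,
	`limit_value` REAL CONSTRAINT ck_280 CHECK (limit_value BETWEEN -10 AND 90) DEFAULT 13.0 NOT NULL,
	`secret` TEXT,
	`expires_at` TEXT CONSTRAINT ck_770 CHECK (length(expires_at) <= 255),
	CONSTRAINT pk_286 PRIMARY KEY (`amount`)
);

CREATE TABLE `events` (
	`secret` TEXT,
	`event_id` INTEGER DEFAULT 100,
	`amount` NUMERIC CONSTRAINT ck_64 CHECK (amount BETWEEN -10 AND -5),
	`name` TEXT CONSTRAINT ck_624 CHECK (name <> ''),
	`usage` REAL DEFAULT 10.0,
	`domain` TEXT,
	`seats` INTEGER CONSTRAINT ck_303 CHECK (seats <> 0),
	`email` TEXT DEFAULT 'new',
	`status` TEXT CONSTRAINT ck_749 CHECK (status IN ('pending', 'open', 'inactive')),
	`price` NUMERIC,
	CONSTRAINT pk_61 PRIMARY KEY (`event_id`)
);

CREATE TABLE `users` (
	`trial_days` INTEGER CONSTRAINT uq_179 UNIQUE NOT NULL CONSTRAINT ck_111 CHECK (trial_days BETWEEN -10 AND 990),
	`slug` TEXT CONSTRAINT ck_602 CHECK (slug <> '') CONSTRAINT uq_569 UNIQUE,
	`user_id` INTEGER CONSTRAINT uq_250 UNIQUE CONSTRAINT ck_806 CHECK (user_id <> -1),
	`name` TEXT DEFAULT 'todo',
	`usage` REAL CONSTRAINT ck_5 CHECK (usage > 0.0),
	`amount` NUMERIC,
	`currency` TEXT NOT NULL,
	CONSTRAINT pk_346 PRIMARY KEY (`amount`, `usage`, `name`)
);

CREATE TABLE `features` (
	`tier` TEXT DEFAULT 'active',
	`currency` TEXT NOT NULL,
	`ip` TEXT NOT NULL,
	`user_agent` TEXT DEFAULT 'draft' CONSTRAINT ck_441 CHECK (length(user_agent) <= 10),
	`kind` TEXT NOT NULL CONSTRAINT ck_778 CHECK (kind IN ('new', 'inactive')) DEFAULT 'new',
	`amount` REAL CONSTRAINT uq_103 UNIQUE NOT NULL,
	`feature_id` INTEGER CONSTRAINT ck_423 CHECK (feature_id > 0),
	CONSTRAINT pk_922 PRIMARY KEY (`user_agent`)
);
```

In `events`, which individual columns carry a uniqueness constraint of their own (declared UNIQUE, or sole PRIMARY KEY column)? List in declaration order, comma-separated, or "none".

event_id

- secret: no UNIQUE or single-column PK constraint.
- event_id: single-column PRIMARY KEY → unique.
- amount: no UNIQUE or single-column PK constraint.
- name: no UNIQUE or single-column PK constraint.
- usage: no UNIQUE or single-column PK constraint.
- domain: no UNIQUE or single-column PK constraint.
- seats: no UNIQUE or single-column PK constraint.
- email: no UNIQUE or single-column PK constraint.
- status: no UNIQUE or single-column PK constraint.
- price: no UNIQUE or single-column PK constraint.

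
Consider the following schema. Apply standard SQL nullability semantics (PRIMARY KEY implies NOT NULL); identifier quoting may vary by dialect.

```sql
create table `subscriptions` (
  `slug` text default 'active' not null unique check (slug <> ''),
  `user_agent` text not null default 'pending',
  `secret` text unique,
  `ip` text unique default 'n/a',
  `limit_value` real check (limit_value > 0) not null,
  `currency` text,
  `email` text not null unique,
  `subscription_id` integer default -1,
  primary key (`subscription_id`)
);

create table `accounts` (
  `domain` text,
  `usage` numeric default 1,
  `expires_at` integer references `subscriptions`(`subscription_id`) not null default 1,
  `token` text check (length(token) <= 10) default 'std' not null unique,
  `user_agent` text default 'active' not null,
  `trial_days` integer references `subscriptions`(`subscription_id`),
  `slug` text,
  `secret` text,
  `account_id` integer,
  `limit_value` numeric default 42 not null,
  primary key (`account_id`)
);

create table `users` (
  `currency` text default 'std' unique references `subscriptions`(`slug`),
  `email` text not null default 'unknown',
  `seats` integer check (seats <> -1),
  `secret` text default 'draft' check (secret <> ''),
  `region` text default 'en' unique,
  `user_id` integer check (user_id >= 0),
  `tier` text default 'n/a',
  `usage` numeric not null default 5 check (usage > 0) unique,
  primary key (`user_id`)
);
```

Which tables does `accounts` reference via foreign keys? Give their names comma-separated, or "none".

- expires_at REFERENCES subscriptions(subscription_id).
- trial_days REFERENCES subscriptions(subscription_id).

subscriptions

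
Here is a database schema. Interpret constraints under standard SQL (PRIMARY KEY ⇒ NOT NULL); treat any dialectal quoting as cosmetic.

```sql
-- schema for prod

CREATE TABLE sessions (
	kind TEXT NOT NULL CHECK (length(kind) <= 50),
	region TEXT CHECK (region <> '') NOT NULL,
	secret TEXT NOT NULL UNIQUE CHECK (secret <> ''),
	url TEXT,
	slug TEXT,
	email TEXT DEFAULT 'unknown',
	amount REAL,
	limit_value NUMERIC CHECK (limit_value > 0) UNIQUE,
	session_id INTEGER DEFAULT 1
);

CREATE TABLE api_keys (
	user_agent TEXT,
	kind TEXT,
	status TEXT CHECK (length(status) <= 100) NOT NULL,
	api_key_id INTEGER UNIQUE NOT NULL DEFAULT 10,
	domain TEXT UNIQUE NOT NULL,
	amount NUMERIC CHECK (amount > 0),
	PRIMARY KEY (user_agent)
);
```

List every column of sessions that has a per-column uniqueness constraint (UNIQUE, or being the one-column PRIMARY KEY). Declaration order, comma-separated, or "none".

- kind: no UNIQUE or single-column PK constraint.
- region: no UNIQUE or single-column PK constraint.
- secret: declared UNIQUE → unique.
- url: no UNIQUE or single-column PK constraint.
- slug: no UNIQUE or single-column PK constraint.
- email: no UNIQUE or single-column PK constraint.
- amount: no UNIQUE or single-column PK constraint.
- limit_value: declared UNIQUE → unique.
- session_id: no UNIQUE or single-column PK constraint.

secret, limit_value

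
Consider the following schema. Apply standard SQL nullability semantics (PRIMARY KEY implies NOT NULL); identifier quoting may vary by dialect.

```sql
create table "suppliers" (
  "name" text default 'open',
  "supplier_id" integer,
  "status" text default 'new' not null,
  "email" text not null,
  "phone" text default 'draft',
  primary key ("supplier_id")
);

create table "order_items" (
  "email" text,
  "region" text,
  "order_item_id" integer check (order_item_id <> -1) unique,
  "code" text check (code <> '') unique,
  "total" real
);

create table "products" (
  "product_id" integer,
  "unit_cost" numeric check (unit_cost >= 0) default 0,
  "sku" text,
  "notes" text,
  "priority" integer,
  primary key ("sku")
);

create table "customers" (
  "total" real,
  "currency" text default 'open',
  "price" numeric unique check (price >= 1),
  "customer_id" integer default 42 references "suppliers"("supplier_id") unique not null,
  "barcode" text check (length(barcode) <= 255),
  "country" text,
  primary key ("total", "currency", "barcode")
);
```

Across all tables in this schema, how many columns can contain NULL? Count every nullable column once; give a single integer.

13

suppliers: 2 nullable (name, phone — PK (supplier_id) and explicit NOT NULL columns excluded).
order_items: 5 nullable (email, region, order_item_id, code, total — PK none and explicit NOT NULL columns excluded).
products: 4 nullable (product_id, unit_cost, notes, priority — PK (sku) and explicit NOT NULL columns excluded).
customers: 2 nullable (price, country — PK (total, currency, barcode) and explicit NOT NULL columns excluded).
Total: 2 + 5 + 4 + 2 = 13.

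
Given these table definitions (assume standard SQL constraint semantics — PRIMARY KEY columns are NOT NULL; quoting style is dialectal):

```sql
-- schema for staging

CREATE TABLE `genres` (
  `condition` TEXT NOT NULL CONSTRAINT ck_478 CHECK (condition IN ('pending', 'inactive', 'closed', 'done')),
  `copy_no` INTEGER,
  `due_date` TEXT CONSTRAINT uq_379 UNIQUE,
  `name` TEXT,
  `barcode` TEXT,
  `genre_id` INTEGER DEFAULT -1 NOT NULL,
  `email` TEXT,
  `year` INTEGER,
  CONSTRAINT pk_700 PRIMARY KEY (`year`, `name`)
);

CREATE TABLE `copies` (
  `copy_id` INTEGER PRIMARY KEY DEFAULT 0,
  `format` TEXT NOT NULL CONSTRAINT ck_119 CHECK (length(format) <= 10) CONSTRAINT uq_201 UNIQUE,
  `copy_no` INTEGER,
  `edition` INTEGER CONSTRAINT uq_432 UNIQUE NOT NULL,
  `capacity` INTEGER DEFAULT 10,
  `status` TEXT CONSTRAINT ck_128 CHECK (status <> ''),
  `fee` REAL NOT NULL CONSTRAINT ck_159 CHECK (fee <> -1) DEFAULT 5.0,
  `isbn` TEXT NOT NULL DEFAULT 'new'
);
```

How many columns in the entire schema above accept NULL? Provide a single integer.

genres: 4 nullable (copy_no, due_date, barcode, email — PK (year, name) and explicit NOT NULL columns excluded).
copies: 3 nullable (copy_no, capacity, status — PK (copy_id) and explicit NOT NULL columns excluded).
Total: 4 + 3 = 7.

7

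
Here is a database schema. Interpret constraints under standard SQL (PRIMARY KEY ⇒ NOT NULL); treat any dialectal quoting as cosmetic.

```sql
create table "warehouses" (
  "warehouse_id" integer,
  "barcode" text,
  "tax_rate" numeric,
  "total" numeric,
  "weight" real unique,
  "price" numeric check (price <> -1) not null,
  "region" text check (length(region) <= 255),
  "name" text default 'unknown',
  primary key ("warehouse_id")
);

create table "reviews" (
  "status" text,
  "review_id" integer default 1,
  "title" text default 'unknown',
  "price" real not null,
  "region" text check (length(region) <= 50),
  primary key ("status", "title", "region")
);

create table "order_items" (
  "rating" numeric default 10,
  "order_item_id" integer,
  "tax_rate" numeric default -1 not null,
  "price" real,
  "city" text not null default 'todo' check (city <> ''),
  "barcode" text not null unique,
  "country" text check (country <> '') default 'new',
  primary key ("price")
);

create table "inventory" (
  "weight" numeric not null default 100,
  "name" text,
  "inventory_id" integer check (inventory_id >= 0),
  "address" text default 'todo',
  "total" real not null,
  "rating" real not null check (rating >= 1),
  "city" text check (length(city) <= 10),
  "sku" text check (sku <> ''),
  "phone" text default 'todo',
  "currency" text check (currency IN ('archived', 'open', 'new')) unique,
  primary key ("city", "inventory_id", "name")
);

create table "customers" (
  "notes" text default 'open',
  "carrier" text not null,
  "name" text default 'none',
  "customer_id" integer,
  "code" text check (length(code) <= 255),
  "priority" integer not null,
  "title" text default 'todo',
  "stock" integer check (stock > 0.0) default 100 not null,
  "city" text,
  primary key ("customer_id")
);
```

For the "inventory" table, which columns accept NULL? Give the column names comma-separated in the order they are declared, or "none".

- weight: declared NOT NULL → not nullable.
- name: part of the PRIMARY KEY, which implies NOT NULL → not nullable.
- inventory_id: part of the PRIMARY KEY, which implies NOT NULL → not nullable.
- address: DEFAULT only fills an omitted column; an explicit NULL is still allowed → nullable.
- total: declared NOT NULL → not nullable.
- rating: declared NOT NULL → not nullable.
- city: part of the PRIMARY KEY, which implies NOT NULL → not nullable.
- sku: CHECK does not forbid NULL (a CHECK constraint passes when its expression is NULL) → nullable.
- phone: DEFAULT only fills an omitted column; an explicit NULL is still allowed → nullable.
- currency: CHECK does not forbid NULL (a CHECK constraint passes when its expression is NULL) → nullable.

address, sku, phone, currency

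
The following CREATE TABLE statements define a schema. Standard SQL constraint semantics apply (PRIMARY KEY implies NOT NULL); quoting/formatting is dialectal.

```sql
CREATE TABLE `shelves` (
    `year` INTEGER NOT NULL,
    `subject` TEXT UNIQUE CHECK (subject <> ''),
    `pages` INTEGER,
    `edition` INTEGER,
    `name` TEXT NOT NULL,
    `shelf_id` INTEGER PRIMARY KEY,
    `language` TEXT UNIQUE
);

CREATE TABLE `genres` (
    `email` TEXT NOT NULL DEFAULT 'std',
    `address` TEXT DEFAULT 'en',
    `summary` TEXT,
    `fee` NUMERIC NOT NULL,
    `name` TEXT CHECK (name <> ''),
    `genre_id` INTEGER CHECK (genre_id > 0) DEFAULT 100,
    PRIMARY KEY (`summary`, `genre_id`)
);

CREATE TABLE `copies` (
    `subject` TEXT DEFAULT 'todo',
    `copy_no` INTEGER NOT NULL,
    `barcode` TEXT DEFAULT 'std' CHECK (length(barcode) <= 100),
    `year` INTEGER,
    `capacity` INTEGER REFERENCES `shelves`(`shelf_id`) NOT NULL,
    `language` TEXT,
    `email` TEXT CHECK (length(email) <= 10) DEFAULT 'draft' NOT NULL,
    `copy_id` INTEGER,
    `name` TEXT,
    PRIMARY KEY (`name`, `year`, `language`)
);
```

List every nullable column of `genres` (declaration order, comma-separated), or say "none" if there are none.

address, name

- email: declared NOT NULL → not nullable.
- address: DEFAULT only fills an omitted column; an explicit NULL is still allowed → nullable.
- summary: part of the PRIMARY KEY, which implies NOT NULL → not nullable.
- fee: declared NOT NULL → not nullable.
- name: CHECK does not forbid NULL (a CHECK constraint passes when its expression is NULL) → nullable.
- genre_id: part of the PRIMARY KEY, which implies NOT NULL → not nullable.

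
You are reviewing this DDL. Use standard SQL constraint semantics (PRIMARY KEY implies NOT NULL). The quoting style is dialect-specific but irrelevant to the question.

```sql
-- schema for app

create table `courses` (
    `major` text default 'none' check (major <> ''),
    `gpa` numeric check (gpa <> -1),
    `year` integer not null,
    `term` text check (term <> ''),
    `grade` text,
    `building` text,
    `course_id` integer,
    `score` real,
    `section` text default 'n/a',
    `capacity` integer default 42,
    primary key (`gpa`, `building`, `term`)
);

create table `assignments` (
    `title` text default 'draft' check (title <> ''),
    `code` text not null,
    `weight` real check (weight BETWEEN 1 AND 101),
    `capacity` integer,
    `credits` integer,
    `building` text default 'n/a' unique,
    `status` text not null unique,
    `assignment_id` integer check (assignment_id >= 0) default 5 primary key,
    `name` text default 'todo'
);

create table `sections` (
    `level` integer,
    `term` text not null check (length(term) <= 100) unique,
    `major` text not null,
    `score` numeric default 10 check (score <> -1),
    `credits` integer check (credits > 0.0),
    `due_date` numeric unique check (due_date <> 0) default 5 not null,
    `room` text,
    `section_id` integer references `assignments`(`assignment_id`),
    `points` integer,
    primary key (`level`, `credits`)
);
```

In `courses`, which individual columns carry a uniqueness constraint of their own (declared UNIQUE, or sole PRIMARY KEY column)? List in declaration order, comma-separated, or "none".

- major: no UNIQUE or single-column PK constraint.
- gpa: part of a composite PRIMARY KEY — only the tuple is unique, not this column on its own.
- year: no UNIQUE or single-column PK constraint.
- term: part of a composite PRIMARY KEY — only the tuple is unique, not this column on its own.
- grade: no UNIQUE or single-column PK constraint.
- building: part of a composite PRIMARY KEY — only the tuple is unique, not this column on its own.
- course_id: no UNIQUE or single-column PK constraint.
- score: no UNIQUE or single-column PK constraint.
- section: no UNIQUE or single-column PK constraint.
- capacity: no UNIQUE or single-column PK constraint.

none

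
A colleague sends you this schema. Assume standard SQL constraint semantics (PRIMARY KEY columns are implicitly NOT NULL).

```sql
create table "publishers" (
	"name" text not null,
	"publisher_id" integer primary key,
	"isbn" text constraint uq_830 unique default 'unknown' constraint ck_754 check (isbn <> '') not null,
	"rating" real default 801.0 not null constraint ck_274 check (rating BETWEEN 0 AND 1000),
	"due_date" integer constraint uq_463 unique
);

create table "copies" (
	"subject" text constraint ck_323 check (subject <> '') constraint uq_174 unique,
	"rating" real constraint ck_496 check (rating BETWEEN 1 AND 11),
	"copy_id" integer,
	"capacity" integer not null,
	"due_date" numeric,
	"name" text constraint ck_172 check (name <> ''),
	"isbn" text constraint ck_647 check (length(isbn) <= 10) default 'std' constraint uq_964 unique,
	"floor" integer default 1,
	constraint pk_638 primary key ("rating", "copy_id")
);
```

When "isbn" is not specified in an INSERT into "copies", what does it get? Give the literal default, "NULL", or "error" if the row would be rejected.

isbn has an explicit DEFAULT 'std'.
When the column is omitted from an INSERT, that default is used.

'std'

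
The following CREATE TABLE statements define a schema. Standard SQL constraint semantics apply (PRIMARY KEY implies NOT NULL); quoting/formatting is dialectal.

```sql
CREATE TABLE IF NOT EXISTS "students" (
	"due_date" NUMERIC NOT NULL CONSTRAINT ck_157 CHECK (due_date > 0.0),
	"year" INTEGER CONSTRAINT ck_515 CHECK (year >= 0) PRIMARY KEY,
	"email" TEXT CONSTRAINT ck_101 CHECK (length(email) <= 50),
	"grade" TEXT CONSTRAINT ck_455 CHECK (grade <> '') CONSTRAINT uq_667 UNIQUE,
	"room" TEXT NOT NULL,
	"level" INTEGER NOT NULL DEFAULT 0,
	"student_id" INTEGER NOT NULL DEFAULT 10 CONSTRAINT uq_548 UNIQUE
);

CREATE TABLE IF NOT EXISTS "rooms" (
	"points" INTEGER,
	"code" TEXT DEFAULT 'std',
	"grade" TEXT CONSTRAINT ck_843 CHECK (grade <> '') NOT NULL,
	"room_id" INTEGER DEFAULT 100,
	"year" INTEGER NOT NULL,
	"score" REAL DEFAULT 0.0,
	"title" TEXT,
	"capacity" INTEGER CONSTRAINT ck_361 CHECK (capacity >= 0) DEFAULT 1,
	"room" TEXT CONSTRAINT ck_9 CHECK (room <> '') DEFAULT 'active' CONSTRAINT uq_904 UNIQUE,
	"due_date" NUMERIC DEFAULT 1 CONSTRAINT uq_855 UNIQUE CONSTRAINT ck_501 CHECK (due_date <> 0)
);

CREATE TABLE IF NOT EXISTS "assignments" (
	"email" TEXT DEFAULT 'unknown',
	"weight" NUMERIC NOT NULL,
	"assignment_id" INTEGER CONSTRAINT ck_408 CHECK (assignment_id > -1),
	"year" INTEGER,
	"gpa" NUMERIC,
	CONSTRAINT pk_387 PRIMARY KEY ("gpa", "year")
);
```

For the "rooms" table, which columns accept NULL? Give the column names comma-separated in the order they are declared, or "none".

points, code, room_id, score, title, capacity, room, due_date

- points: no NOT NULL constraint applies → nullable.
- code: DEFAULT only fills an omitted column; an explicit NULL is still allowed → nullable.
- grade: declared NOT NULL → not nullable.
- room_id: DEFAULT only fills an omitted column; an explicit NULL is still allowed → nullable.
- year: declared NOT NULL → not nullable.
- score: DEFAULT only fills an omitted column; an explicit NULL is still allowed → nullable.
- title: no NOT NULL constraint applies → nullable.
- capacity: CHECK does not forbid NULL (a CHECK constraint passes when its expression is NULL) → nullable.
- room: CHECK does not forbid NULL (a CHECK constraint passes when its expression is NULL) → nullable.
- due_date: CHECK does not forbid NULL (a CHECK constraint passes when its expression is NULL) → nullable.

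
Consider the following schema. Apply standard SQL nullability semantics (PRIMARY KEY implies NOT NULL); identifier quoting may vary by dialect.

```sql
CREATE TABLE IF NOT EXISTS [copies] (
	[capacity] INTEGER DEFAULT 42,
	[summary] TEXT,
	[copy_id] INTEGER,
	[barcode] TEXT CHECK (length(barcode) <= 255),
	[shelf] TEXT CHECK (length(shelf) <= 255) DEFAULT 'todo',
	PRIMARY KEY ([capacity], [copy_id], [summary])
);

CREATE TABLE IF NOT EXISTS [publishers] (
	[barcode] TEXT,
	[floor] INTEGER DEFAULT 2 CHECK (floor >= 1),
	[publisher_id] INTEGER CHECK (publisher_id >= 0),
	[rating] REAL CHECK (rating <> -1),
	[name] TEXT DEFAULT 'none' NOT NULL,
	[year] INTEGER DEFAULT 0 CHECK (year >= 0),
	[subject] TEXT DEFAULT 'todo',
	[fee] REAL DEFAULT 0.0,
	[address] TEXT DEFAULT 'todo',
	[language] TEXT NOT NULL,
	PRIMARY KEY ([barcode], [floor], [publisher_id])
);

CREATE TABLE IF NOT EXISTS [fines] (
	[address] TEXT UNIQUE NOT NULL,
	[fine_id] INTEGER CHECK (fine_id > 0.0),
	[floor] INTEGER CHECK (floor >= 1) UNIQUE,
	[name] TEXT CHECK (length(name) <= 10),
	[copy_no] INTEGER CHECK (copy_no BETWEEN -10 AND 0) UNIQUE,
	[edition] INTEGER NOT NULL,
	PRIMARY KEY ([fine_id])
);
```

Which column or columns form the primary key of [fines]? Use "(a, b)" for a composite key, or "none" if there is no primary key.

fine_id

fine_id is declared PRIMARY KEY as a table-level PRIMARY KEY clause.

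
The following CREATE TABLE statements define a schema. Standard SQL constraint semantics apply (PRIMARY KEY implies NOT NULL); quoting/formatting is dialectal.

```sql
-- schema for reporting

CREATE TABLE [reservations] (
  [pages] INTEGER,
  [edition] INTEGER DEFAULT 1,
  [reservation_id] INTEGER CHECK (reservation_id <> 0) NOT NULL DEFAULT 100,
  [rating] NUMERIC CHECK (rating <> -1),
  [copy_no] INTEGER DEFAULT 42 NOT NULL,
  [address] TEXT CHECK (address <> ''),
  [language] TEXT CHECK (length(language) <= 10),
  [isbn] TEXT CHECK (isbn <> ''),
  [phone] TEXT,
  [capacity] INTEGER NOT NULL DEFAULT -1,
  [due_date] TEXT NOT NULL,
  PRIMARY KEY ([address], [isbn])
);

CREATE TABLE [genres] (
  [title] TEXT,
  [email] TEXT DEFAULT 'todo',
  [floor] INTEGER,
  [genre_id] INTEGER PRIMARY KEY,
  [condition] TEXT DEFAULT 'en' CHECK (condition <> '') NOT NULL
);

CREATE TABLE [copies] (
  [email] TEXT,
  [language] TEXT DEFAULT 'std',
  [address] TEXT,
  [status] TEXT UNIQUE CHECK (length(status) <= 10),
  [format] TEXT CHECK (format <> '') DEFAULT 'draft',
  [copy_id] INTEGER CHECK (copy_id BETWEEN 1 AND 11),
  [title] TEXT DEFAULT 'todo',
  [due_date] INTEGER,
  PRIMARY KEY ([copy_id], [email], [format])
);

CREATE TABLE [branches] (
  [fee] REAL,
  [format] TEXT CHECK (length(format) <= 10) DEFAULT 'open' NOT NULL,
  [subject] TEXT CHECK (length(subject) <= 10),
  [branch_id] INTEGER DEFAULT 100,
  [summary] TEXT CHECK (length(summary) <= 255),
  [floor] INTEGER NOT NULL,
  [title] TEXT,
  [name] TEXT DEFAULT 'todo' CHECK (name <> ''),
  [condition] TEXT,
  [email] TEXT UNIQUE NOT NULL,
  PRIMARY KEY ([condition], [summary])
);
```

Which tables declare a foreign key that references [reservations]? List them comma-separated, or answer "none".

No REFERENCES clause anywhere in the schema names reservations.

none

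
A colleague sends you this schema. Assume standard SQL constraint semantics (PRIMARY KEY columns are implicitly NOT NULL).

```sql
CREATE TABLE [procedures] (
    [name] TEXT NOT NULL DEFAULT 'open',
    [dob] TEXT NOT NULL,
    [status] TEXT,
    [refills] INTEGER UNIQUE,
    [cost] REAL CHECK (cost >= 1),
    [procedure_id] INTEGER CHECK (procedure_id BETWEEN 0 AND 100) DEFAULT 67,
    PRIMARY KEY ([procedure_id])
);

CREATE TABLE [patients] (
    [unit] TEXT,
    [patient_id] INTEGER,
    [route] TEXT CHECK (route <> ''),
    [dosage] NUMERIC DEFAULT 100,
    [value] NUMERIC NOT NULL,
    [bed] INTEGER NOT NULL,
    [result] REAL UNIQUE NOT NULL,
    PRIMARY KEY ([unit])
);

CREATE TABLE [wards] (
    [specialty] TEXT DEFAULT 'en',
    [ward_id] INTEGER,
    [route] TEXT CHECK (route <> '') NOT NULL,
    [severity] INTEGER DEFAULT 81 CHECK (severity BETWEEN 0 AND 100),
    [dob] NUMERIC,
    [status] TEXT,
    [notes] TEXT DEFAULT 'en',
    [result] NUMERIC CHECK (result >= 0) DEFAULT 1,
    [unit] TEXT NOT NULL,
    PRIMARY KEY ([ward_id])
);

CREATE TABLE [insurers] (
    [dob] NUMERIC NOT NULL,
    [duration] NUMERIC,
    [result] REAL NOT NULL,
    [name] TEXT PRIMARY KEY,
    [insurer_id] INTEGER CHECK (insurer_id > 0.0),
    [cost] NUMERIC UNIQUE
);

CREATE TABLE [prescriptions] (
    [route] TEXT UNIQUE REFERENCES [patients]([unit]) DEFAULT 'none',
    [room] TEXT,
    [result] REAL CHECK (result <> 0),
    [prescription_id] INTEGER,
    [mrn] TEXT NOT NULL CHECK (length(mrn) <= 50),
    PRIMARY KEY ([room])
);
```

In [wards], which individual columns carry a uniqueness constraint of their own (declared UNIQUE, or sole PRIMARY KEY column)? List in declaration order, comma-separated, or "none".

ward_id

- specialty: no UNIQUE or single-column PK constraint.
- ward_id: single-column PRIMARY KEY → unique.
- route: no UNIQUE or single-column PK constraint.
- severity: no UNIQUE or single-column PK constraint.
- dob: no UNIQUE or single-column PK constraint.
- status: no UNIQUE or single-column PK constraint.
- notes: no UNIQUE or single-column PK constraint.
- result: no UNIQUE or single-column PK constraint.
- unit: no UNIQUE or single-column PK constraint.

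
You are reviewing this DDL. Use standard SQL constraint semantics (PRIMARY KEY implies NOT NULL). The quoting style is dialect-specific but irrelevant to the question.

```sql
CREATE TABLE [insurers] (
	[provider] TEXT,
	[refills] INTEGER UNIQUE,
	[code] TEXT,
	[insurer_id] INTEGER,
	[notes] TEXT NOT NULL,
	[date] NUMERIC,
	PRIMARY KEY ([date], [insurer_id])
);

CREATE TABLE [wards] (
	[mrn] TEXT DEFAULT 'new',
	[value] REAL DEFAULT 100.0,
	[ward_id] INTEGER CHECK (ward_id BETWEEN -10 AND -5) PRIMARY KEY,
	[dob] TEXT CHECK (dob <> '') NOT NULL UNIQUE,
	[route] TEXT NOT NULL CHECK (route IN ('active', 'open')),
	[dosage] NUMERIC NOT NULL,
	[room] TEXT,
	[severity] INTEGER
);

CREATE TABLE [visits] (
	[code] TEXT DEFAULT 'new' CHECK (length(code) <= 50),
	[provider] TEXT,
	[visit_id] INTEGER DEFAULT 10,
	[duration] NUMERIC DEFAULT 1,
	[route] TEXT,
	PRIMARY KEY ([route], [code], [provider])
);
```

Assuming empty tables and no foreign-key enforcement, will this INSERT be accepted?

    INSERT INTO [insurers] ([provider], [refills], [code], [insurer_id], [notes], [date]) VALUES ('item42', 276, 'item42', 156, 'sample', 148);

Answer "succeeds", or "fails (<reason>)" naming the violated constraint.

succeeds

NOT NULL columns: date is supplied; insurer_id is supplied; notes is supplied.
No constraint is violated.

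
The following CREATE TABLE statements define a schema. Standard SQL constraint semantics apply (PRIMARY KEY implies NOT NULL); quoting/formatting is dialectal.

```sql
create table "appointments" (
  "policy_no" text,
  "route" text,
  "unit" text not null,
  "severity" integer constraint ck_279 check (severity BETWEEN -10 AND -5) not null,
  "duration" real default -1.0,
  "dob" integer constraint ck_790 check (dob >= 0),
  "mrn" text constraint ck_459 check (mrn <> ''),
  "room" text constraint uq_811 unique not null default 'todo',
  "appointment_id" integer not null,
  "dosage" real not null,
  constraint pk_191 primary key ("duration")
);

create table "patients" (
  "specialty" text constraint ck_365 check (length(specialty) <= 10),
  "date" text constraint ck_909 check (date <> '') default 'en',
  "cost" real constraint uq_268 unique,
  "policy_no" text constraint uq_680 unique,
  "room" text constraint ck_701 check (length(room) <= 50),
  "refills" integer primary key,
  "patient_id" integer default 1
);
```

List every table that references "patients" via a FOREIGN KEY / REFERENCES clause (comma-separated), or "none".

No REFERENCES clause anywhere in the schema names patients.

none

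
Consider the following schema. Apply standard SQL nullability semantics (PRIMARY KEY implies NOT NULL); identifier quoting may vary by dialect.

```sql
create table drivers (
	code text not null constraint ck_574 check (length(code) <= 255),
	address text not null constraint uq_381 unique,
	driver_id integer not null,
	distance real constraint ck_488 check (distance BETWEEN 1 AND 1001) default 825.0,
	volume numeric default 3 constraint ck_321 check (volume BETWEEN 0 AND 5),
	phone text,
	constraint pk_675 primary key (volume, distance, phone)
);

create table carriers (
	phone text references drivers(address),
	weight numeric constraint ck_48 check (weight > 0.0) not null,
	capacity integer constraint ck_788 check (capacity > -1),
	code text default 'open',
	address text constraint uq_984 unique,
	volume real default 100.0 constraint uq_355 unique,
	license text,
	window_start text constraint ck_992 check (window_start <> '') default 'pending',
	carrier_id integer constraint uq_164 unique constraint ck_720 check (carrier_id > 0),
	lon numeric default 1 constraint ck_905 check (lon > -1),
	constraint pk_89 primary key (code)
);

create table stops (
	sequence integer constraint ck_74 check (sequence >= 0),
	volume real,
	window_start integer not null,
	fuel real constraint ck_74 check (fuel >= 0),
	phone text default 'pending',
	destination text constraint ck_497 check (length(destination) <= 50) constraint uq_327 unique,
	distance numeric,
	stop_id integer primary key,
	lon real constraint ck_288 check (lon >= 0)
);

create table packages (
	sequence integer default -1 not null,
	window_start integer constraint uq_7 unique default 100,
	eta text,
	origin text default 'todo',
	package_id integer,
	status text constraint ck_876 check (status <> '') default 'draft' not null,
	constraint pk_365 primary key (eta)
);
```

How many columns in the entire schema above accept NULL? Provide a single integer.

drivers: 0 nullable (none — PK (volume, distance, phone) and explicit NOT NULL columns excluded).
carriers: 8 nullable (phone, capacity, address, volume, license, window_start, carrier_id, lon — PK (code) and explicit NOT NULL columns excluded).
stops: 7 nullable (sequence, volume, fuel, phone, destination, distance, lon — PK (stop_id) and explicit NOT NULL columns excluded).
packages: 3 nullable (window_start, origin, package_id — PK (eta) and explicit NOT NULL columns excluded).
Total: 0 + 8 + 7 + 3 = 18.

18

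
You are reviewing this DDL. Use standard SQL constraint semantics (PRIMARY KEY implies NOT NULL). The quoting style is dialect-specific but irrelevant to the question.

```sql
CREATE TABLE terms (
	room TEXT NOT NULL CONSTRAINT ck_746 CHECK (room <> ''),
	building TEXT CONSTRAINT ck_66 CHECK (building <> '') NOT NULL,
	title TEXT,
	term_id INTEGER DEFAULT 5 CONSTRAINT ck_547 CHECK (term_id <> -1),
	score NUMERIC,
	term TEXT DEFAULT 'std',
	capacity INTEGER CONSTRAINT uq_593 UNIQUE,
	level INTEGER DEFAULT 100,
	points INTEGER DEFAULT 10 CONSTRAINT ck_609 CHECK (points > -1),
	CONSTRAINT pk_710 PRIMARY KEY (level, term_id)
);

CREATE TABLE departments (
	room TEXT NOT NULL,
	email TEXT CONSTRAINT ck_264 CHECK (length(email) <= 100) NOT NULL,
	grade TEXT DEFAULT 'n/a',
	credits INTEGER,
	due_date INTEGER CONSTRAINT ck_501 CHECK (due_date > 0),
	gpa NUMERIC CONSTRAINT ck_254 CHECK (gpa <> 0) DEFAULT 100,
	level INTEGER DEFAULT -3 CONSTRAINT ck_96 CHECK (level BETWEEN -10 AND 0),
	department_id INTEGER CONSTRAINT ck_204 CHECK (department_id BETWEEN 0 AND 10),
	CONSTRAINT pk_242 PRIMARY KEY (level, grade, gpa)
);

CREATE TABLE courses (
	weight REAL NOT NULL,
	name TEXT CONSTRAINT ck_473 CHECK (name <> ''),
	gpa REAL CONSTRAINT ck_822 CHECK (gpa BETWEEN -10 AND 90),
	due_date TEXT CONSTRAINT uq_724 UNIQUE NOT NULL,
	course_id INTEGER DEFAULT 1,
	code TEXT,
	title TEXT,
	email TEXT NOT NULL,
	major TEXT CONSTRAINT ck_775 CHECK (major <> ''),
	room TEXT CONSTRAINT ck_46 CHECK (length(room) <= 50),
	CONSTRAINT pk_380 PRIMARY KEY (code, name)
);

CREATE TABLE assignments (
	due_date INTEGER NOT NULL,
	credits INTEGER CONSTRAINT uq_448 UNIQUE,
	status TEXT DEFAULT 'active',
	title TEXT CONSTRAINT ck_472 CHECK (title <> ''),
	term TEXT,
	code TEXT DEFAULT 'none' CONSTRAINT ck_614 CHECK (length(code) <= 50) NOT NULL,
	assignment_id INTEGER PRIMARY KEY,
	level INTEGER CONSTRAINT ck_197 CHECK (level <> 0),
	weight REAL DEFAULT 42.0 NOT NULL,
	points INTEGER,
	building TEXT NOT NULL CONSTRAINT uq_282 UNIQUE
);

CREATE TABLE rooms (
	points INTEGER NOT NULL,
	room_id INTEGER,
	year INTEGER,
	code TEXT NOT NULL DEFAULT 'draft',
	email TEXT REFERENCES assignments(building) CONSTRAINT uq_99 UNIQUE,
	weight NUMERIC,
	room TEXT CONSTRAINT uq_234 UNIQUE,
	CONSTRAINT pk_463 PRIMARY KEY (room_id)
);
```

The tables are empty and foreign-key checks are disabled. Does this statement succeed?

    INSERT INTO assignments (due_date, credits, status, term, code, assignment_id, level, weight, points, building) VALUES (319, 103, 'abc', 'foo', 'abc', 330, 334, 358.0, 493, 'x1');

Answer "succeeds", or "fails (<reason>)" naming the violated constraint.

succeeds

NOT NULL columns: assignment_id is supplied; building is supplied; code is supplied; due_date is supplied; weight is supplied.
CHECK constraints: 'abc' satisfies (length(code) <= 50); 334 satisfies (level <> 0).
No constraint is violated.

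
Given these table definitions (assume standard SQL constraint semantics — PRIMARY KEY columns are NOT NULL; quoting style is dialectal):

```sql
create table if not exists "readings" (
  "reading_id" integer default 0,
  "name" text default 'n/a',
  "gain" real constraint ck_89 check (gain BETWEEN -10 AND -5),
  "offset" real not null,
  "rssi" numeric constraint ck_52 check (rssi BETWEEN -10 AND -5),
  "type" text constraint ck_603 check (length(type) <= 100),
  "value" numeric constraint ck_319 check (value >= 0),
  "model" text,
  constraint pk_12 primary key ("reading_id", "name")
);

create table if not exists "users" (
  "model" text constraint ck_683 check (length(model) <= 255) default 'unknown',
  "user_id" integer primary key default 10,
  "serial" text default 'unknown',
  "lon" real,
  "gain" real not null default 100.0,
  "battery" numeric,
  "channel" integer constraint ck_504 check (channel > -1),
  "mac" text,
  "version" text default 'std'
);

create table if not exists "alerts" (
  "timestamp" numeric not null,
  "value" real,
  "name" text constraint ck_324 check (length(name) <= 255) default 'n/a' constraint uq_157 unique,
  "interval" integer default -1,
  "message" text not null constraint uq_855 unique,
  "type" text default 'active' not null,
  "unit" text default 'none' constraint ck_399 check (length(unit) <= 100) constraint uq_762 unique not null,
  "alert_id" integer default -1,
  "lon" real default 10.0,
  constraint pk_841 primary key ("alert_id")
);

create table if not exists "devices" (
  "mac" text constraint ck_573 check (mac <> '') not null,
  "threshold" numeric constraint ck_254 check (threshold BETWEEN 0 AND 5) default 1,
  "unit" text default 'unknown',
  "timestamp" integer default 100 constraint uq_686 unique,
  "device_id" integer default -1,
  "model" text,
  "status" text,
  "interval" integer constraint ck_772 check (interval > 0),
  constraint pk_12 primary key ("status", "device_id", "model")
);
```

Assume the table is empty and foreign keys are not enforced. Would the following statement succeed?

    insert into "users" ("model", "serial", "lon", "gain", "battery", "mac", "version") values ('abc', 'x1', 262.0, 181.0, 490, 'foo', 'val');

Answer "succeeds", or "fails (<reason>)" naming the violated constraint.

NOT NULL columns: gain is supplied; user_id defaults to 10.
CHECK constraints: 'abc' satisfies (length(model) <= 255).
No constraint is violated.

succeeds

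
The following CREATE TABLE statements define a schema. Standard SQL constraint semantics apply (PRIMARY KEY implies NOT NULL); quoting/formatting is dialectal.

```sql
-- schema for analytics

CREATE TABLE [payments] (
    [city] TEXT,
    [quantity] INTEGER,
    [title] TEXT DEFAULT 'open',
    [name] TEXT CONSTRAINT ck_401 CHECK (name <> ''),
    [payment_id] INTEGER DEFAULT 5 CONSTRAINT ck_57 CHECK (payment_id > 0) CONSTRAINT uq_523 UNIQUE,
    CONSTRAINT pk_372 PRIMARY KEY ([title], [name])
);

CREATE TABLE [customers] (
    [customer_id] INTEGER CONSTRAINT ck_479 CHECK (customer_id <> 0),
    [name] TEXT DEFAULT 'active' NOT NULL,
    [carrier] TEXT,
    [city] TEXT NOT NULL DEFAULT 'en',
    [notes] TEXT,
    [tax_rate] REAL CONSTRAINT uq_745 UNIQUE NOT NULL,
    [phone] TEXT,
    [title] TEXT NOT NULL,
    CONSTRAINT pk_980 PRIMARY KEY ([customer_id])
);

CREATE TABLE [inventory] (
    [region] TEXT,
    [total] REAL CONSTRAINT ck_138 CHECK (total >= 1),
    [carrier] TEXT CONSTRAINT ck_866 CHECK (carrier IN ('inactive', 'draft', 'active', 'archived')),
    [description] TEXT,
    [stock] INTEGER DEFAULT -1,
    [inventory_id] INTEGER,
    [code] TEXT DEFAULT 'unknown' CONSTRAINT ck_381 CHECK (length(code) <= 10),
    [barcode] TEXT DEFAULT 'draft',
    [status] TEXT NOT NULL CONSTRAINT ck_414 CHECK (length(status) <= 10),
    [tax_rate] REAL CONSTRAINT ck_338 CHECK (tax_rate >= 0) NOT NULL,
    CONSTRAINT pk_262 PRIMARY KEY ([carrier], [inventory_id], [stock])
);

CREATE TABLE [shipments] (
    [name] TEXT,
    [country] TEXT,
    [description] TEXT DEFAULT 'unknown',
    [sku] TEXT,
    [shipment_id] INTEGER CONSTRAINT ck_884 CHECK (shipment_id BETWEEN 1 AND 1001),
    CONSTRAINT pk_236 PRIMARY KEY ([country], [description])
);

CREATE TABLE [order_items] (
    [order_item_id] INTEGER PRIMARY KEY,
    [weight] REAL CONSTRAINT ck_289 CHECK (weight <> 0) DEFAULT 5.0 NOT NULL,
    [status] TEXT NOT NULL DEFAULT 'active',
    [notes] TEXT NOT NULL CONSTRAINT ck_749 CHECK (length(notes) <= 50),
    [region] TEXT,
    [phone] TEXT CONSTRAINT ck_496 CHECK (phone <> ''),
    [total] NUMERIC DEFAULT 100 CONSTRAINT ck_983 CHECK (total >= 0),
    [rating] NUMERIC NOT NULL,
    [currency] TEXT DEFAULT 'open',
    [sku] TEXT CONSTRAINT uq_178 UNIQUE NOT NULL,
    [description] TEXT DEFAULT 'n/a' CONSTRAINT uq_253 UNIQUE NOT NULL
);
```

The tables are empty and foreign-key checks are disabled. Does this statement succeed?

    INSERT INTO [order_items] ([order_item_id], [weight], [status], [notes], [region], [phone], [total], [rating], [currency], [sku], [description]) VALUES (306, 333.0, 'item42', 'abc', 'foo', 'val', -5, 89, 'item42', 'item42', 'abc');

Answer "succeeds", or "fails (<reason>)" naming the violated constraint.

The value -5 for total violates CHECK (total >= 0).

fails (CHECK on total)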